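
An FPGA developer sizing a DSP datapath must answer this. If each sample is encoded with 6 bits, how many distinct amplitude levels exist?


Number of quantization levels = 2^N
= 2^6
= 64

64


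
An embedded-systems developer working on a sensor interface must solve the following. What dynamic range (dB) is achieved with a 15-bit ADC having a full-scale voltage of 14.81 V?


Dynamic range from full-scale to LSB:
V_min = V_max / 2^bits = 14.81 / 2^15
DR = 20 * log10(V_max / V_min)
   = 20 * log10(2^15)
   = 20 * 15 * log10(2)
   = 90.31 dB

90.31 dB


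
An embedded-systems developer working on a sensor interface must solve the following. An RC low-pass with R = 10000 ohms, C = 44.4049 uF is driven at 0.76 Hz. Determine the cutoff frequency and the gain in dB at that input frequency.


Step 1 — cutoff frequency:
fc = 1 / (2*pi*R*C)
C = 44.4049 uF = 4.44049e-05 F
fc = 1 / (2*pi*10000*4.44049e-05)
   = 0.358418 Hz

Step 2 — magnitude at f = 0.76 Hz:
|H(f)| = 1 / sqrt(1 + (f/fc)^2)
f/fc = 0.76 / 0.358418 = 2.120429
|H| = 1 / sqrt(1 + 4.496219) = 0.4265481
|H|_dB = 20*log10(0.4265481) = -7.4 dB

fc = 0.358418 Hz; |H(0.76 Hz)| = -7.4 dB


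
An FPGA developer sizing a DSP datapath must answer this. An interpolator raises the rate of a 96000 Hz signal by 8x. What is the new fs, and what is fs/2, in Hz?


Step 1 — output sample rate after interpolation by L:
fs_out = L * fs_in = 8 * 96000 = 768000 Hz

Step 2 — Nyquist frequency of the output stream:
f_Nyq = fs_out / 2 = 768000 / 2 = 384000.0 Hz

fs_out = 768000 Hz; f_Nyquist = 384000.0 Hz


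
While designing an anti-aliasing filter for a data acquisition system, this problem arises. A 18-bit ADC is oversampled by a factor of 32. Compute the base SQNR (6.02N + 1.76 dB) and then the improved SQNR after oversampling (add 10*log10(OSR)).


Step 1 — baseline SQNR at Nyquist:
SQNR_base = 6.02*N + 1.76
          = 6.02*18 + 1.76
          = 110.12 dB

Step 2 — oversampling processing gain:
G = 10*log10(OSR) = 10*log10(32) = 15.05 dB

Step 3 — total:
SQNR_total = 110.12 + 15.05 = 125.17 dB

Base SQNR = 110.12 dB; oversampled SQNR = 125.17 dB


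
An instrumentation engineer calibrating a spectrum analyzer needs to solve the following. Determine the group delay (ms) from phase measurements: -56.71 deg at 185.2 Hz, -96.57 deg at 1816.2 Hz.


Group delay from phase difference:
tau = -d(phi)/d(omega)
d(phi) = -39.86 deg = -0.695688 rad
d(omega) = 2*pi*(1816.2 - 185.2) = 10247.8752 rad/s
tau = -(-0.695688) / 10247.8752
    = 0.0679 ms

0.0679 ms


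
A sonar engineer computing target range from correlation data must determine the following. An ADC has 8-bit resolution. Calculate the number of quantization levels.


Number of quantization levels = 2^N
= 2^8
= 256

256


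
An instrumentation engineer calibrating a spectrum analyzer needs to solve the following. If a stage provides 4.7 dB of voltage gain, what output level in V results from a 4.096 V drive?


Output voltage from dB gain:
V_out = V_in * 10^(gain_dB / 20)
      = 4.096 * 10^(4.7 / 20)
      = 4.096 * 1.717908
      = 7.0366 V

7.0366 V


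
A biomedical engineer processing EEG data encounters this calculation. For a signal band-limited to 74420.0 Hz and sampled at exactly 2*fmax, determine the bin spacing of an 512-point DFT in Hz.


Step 1 — Nyquist sampling rate:
fs = 2 * fmax = 2 * 74420.0 = 148840.0 Hz

Step 2 — DFT bin spacing:
df = fs / N = 148840.0 / 512 = 290.7031 Hz

290.7031 Hz


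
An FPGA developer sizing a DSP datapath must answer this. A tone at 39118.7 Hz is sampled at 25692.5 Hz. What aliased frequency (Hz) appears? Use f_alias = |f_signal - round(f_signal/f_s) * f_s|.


Compute the nearest integer multiple of fs to the signal:
n = round(39118.7 / 25692.5) = 2
f_alias = |39118.7 - 2 * 25692.5|
        = |39118.7 - 51385.0|
        = 12266.3 Hz

12266.3


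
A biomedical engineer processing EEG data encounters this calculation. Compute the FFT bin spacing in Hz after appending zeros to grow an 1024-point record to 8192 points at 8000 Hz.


Frequency resolution after zero-padding:
N_padded = 1024 * 8 = 8192
df = fs / N_padded
   = 8000 / 8192
   = 0.9766 Hz

0.9766 Hz


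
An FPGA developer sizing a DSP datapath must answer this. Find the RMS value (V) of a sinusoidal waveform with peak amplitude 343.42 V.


RMS voltage for a sinusoidal waveform:
V_rms = V_peak / sqrt(2)
      = 343.42 / 1.414214
      = 242.835 V

242.835 V


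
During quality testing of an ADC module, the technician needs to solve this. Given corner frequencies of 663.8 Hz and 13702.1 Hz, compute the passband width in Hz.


Bandwidth is the difference of -3dB frequencies:
BW = f_high - f_low
   = 13702.1 - 663.8
   = 13038.3 Hz

13038.3 Hz


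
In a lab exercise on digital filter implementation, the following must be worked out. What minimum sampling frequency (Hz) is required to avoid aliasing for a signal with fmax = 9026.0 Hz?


The Nyquist rate is twice the maximum frequency component.
fs_min = 2 * fmax
      = 2 * 9026.0
      = 18052.0 Hz

18052.0


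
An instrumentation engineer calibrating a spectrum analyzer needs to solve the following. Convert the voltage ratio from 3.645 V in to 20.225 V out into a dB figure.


Voltage gain in dB:
G = 20 * log10(Vout / Vin)
  = 20 * log10(20.225 / 3.645)
  = 20 * log10(5.548697)
  = 20 * 0.744191
  = 14.88 dB

14.88 dB


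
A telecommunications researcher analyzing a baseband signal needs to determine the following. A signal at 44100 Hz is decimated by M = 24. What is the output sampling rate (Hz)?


Decimation reduces the sample rate:
fs_out = fs_in / M
       = 44100 / 24
       = 1837.5 Hz

1837.5 Hz


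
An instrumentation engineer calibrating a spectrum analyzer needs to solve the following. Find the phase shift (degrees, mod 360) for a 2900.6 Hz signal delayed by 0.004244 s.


Phase shift from frequency and time delay:
phi = 360 * f * t_delay
    = 360 * 2900.6 * 0.004244
    = 4431.65 degrees
    mod 360 = 111.65 degrees

111.65 degrees


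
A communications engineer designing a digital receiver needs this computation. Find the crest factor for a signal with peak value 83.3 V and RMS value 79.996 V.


Crest factor is the ratio of peak to RMS:
CF = V_peak / V_rms
   = 83.3 / 79.996
   = 1.0413

1.0413


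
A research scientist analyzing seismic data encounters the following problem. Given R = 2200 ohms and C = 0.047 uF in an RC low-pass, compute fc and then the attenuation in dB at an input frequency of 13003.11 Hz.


Step 1 — cutoff frequency:
fc = 1 / (2*pi*R*C)
C = 0.047 uF = 4.7e-08 F
fc = 1 / (2*pi*2200*4.7e-08)
   = 1539.216 Hz

Step 2 — magnitude at f = 13003.11 Hz:
|H(f)| = 1 / sqrt(1 + (f/fc)^2)
f/fc = 13003.11 / 1539.216 = 8.447879
|H| = 1 / sqrt(1 + 71.36666) = 0.1175522
|H|_dB = 20*log10(0.1175522) = -18.6 dB

fc = 1539.216 Hz; |H(13003.11 Hz)| = -18.6 dB


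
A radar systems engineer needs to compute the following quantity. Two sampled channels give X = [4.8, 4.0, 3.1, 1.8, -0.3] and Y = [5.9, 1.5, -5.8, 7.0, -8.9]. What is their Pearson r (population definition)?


Pearson correlation coefficient (population):
r = cov(X,Y) / (std(X) * std(Y))
Mean X = 2.68, Mean Y = -0.06
Cov(X,Y) = 6.4828
Std(X) = 1.792652, Std(Y) = 6.307012
r = 0.5734

0.5734


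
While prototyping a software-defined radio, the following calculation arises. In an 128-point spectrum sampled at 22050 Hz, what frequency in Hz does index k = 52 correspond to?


Frequency of DFT bin k:
f_k = k * fs / N
    = 52 * 22050 / 128
    = 1146600 / 128
    = 8957.812 Hz

8957.812 Hz


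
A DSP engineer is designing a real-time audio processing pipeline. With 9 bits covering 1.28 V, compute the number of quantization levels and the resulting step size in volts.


Step 1 — number of quantization levels:
L = 2^N = 2^9 = 512

Step 2 — LSB step size:
delta = Vfs / L
      = 1.28 / 512
      = 0.0025 V

Levels = 512; step size = 0.0025 V


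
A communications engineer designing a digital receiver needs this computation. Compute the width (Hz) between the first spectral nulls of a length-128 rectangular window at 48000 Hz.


Main lobe width for a rectangular window:
Width = 2 * fs / N
      = 2 * 48000 / 128
      = 96000 / 128
      = 750.0 Hz

750.0 Hz


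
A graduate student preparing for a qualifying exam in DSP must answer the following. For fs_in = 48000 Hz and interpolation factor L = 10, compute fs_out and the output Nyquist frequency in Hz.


Step 1 — output sample rate after interpolation by L:
fs_out = L * fs_in = 10 * 48000 = 480000 Hz

Step 2 — Nyquist frequency of the output stream:
f_Nyq = fs_out / 2 = 480000 / 2 = 240000.0 Hz

fs_out = 480000 Hz; f_Nyquist = 240000.0 Hz


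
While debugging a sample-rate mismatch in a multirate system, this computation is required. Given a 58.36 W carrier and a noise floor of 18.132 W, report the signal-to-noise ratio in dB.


SNR in decibels:
SNR = 10 * log10(Ps / Pn)
    = 10 * log10(58.36 / 18.132)
    = 10 * log10(3.2186)
    = 10 * 0.5077
    = 5.08 dB

5.08 dB


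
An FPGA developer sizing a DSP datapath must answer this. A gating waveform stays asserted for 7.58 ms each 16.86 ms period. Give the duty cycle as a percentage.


Duty cycle as a percentage:
DC = (t_on / T) * 100
   = (7.58 / 16.86) * 100
   = 0.449585 * 100
   = 44.96 %

44.96 %


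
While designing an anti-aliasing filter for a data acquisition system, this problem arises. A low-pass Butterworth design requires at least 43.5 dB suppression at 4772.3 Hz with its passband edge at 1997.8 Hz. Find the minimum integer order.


Butterworth filter order formula:
n = log10(10^(A/10) - 1) / (2 * log10(f_stop/f_pass))
10^(43.5/10) - 1 = 22386.2114
f_stop/f_pass = 4772.3 / 1997.8 = 2.3888
n = 5.7513 -> ceil = 6

6


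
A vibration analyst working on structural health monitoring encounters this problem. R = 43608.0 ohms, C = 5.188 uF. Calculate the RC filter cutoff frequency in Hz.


Cutoff frequency of a first-order RC filter:
fc = 1 / (2 * pi * R * C)
C = 5.188 uF = 5.188e-06 F
fc = 1 / (2 * pi * 43608.0 * 5.188e-06)
   = 1 / 1.421497187614
   = 0.703484 Hz

0.703484 Hz


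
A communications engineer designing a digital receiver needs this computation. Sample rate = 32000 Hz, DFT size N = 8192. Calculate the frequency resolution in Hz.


DFT frequency resolution:
df = fs / N
   = 32000 / 8192
   = 3.9062 Hz

3.9062 Hz


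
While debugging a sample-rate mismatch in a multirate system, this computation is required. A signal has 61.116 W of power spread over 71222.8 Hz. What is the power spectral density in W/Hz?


Power spectral density:
PSD = P / BW
    = 61.116 / 71222.8
    = 0.0008581 W/Hz

0.0008581 W/Hz


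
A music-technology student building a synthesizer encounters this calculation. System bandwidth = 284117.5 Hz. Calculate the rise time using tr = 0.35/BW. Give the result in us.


Rise time from bandwidth relationship:
tr = 0.35 / BW
   = 0.35 / 284117.5
   = 1.231884696e-06 s
   = 1.2319 us

1.2319 us


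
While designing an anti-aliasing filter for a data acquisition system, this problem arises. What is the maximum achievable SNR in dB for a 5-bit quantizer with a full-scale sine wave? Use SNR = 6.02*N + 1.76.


Theoretical SNR for a full-scale sinusoid:
SNR = 6.02 * N + 1.76
    = 6.02 * 5 + 1.76
    = 30.1 + 1.76
    = 31.86 dB

31.86 dB


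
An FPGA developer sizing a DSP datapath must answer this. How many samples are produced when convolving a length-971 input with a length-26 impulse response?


Linear convolution output length:
L = N + M - 1
  = 971 + 26 - 1
  = 996 samples

996


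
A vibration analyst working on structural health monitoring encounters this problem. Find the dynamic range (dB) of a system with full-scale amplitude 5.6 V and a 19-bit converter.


Dynamic range from full-scale to LSB:
V_min = V_max / 2^bits = 5.6 / 2^19
DR = 20 * log10(V_max / V_min)
   = 20 * log10(2^19)
   = 20 * 19 * log10(2)
   = 114.39 dB

114.39 dB


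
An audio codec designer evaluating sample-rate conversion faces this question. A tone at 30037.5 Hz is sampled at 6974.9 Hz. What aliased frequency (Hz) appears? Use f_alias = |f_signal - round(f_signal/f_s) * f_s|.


Compute the nearest integer multiple of fs to the signal:
n = round(30037.5 / 6974.9) = 4
f_alias = |30037.5 - 4 * 6974.9|
        = |30037.5 - 27899.6|
        = 2137.9 Hz

2137.9


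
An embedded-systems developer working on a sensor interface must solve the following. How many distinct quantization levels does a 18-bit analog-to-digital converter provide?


Number of quantization levels = 2^N
= 2^18
= 262144

262144


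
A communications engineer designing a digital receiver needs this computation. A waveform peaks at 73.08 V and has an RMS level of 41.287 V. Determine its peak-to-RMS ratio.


Crest factor is the ratio of peak to RMS:
CF = V_peak / V_rms
   = 73.08 / 41.287
   = 1.77

1.77


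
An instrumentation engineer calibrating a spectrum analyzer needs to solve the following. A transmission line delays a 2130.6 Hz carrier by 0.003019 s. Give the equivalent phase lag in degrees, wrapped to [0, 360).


Phase shift from frequency and time delay:
phi = 360 * f * t_delay
    = 360 * 2130.6 * 0.003019
    = 2315.62 degrees
    mod 360 = 155.62 degrees

155.62 degrees


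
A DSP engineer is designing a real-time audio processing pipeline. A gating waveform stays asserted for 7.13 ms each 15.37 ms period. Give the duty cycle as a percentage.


Duty cycle as a percentage:
DC = (t_on / T) * 100
   = (7.13 / 15.37) * 100
   = 0.463891 * 100
   = 46.39 %

46.39 %


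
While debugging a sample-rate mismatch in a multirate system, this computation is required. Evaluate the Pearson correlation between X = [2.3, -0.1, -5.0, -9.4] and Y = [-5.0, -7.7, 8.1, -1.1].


Pearson correlation coefficient (population):
r = cov(X,Y) / (std(X) * std(Y))
Mean X = -3.05, Mean Y = -1.425
Cov(X,Y) = -14.56875
Std(X) = 4.512483, Std(Y) = 5.978869
r = -0.54

-0.54


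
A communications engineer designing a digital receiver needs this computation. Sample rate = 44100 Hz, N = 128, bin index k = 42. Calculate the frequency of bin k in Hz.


Frequency of DFT bin k:
f_k = k * fs / N
    = 42 * 44100 / 128
    = 1852200 / 128
    = 14470.312 Hz

14470.312 Hz


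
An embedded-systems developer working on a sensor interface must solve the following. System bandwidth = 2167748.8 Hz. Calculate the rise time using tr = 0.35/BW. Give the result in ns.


Rise time from bandwidth relationship:
tr = 0.35 / BW
   = 0.35 / 2167748.8
   = 1.614578221e-07 s
   = 161.4578 ns

161.4578 ns


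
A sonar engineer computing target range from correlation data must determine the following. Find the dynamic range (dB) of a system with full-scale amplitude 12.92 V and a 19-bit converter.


Dynamic range from full-scale to LSB:
V_min = V_max / 2^bits = 12.92 / 2^19
DR = 20 * log10(V_max / V_min)
   = 20 * log10(2^19)
   = 20 * 19 * log10(2)
   = 114.39 dB

114.39 dB


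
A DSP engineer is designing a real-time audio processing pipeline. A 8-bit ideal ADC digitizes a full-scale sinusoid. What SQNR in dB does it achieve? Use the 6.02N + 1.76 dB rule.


Theoretical SNR for a full-scale sinusoid:
SNR = 6.02 * N + 1.76
    = 6.02 * 8 + 1.76
    = 48.16 + 1.76
    = 49.92 dB

49.92 dB


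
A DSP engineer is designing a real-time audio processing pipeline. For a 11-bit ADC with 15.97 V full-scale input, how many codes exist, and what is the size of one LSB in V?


Step 1 — number of quantization levels:
L = 2^N = 2^11 = 2048

Step 2 — LSB step size:
delta = Vfs / L
      = 15.97 / 2048
      = 0.00779785 V

Levels = 2048; step size = 0.00779785 V


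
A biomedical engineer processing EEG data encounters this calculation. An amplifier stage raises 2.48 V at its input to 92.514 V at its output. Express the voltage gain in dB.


Voltage gain in dB:
G = 20 * log10(Vout / Vin)
  = 20 * log10(92.514 / 2.48)
  = 20 * log10(37.304032)
  = 20 * 1.571756
  = 31.44 dB

31.44 dB


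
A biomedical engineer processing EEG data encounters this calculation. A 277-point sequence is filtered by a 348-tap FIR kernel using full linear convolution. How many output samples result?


Linear convolution output length:
L = N + M - 1
  = 277 + 348 - 1
  = 624 samples

624


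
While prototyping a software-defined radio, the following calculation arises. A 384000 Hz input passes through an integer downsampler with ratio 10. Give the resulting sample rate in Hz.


Decimation reduces the sample rate:
fs_out = fs_in / M
       = 384000 / 10
       = 38400.0 Hz

38400.0 Hz


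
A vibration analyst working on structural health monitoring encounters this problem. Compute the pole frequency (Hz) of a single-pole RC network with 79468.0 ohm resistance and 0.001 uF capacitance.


Cutoff frequency of a first-order RC filter:
fc = 1 / (2 * pi * R * C)
C = 0.001 uF = 1e-09 F
fc = 1 / (2 * pi * 79468.0 * 1e-09)
   = 1 / 0.00049931216999095
   = 2002.75511 Hz

2002.75511 Hz


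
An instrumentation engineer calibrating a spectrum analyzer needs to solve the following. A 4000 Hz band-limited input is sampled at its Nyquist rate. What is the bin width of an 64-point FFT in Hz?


Step 1 — Nyquist sampling rate:
fs = 2 * fmax = 2 * 4000 = 8000 Hz

Step 2 — DFT bin spacing:
df = fs / N = 8000 / 64 = 125.0 Hz

125.0 Hz


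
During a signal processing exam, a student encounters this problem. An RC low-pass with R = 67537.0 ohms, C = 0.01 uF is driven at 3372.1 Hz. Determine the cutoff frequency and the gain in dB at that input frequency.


Step 1 — cutoff frequency:
fc = 1 / (2*pi*R*C)
C = 0.01 uF = 1e-08 F
fc = 1 / (2*pi*67537.0*1e-08)
   = 235.656 Hz

Step 2 — magnitude at f = 3372.1 Hz:
|H(f)| = 1 / sqrt(1 + (f/fc)^2)
f/fc = 3372.1 / 235.656 = 14.309417
|H| = 1 / sqrt(1 + 204.759415) = 0.069714
|H|_dB = 20*log10(0.069714) = -23.13 dB

fc = 235.656 Hz; |H(3372.1 Hz)| = -23.13 dB


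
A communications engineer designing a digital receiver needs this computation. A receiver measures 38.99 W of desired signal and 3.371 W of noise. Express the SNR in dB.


SNR in decibels:
SNR = 10 * log10(Ps / Pn)
    = 10 * log10(38.99 / 3.371)
    = 10 * log10(11.5663)
    = 10 * 1.0632
    = 10.63 dB

10.63 dB


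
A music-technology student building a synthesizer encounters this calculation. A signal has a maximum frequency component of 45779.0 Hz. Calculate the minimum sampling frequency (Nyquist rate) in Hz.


The Nyquist rate is twice the maximum frequency component.
fs_min = 2 * fmax
      = 2 * 45779.0
      = 91558.0 Hz

91558.0


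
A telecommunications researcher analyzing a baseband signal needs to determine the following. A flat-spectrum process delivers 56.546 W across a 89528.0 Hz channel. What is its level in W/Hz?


Power spectral density:
PSD = P / BW
    = 56.546 / 89528.0
    = 0.0006316 W/Hz

0.0006316 W/Hz


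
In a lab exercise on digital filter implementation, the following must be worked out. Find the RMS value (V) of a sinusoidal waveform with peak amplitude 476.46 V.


RMS voltage for a sinusoidal waveform:
V_rms = V_peak / sqrt(2)
      = 476.46 / 1.414214
      = 336.908 V

336.908 V


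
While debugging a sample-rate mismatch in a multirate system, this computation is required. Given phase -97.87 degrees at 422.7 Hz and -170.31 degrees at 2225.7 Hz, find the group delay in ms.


Group delay from phase difference:
tau = -d(phi)/d(omega)
d(phi) = -72.44 deg = -1.264317 rad
d(omega) = 2*pi*(2225.7 - 422.7) = 11328.5831 rad/s
tau = -(-1.264317) / 11328.5831
    = 0.1116 ms

0.1116 ms


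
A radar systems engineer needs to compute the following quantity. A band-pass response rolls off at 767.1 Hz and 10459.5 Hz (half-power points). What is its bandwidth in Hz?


Bandwidth is the difference of -3dB frequencies:
BW = f_high - f_low
   = 10459.5 - 767.1
   = 9692.4 Hz

9692.4 Hz


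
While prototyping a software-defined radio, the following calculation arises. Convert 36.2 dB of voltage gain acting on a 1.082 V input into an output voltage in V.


Output voltage from dB gain:
V_out = V_in * 10^(gain_dB / 20)
      = 1.082 * 10^(36.2 / 20)
      = 1.082 * 64.565423
      = 69.8598 V

69.8598 V


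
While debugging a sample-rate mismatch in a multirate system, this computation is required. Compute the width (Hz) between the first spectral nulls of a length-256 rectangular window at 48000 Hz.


Main lobe width for a rectangular window:
Width = 2 * fs / N
      = 2 * 48000 / 256
      = 96000 / 256
      = 375.0 Hz

375.0 Hz


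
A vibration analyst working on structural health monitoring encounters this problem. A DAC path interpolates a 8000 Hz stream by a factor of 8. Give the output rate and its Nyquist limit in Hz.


Step 1 — output sample rate after interpolation by L:
fs_out = L * fs_in = 8 * 8000 = 64000 Hz

Step 2 — Nyquist frequency of the output stream:
f_Nyq = fs_out / 2 = 64000 / 2 = 32000.0 Hz

fs_out = 64000 Hz; f_Nyquist = 32000.0 Hz


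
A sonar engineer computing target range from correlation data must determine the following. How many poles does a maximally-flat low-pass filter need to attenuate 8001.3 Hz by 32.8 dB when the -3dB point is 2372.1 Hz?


Butterworth filter order formula:
n = log10(10^(A/10) - 1) / (2 * log10(f_stop/f_pass))
10^(32.8/10) - 1 = 1904.4607
f_stop/f_pass = 8001.3 / 2372.1 = 3.3731
n = 3.1057 -> ceil = 4

4


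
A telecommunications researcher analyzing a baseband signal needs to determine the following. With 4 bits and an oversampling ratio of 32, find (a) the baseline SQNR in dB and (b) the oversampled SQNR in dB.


Step 1 — baseline SQNR at Nyquist:
SQNR_base = 6.02*N + 1.76
          = 6.02*4 + 1.76
          = 25.84 dB

Step 2 — oversampling processing gain:
G = 10*log10(OSR) = 10*log10(32) = 15.05 dB

Step 3 — total:
SQNR_total = 25.84 + 15.05 = 40.89 dB

Base SQNR = 25.84 dB; oversampled SQNR = 40.89 dB


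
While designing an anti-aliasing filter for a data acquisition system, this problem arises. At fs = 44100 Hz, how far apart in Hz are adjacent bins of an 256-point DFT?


DFT frequency resolution:
df = fs / N
   = 44100 / 256
   = 172.2656 Hz

172.2656 Hz


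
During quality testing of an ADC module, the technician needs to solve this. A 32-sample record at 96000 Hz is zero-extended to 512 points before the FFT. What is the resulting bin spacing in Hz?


Frequency resolution after zero-padding:
N_padded = 32 * 16 = 512
df = fs / N_padded
   = 96000 / 512
   = 187.5 Hz

187.5 Hz


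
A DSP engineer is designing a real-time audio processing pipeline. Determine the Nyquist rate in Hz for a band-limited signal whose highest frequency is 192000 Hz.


The Nyquist rate is twice the maximum frequency component.
fs_min = 2 * fmax
      = 2 * 192000
      = 384000 Hz

384000


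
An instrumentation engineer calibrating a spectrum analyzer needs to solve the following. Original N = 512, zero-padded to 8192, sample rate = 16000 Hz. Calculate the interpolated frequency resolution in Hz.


Frequency resolution after zero-padding:
N_padded = 512 * 16 = 8192
df = fs / N_padded
   = 16000 / 8192
   = 1.9531 Hz

1.9531 Hz


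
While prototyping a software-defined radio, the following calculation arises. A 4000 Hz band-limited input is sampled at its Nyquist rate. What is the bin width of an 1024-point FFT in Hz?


Step 1 — Nyquist sampling rate:
fs = 2 * fmax = 2 * 4000 = 8000 Hz

Step 2 — DFT bin spacing:
df = fs / N = 8000 / 1024 = 7.8125 Hz

7.8125 Hz


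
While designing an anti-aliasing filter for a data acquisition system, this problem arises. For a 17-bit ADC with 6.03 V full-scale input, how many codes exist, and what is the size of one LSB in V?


Step 1 — number of quantization levels:
L = 2^N = 2^17 = 131072

Step 2 — LSB step size:
delta = Vfs / L
      = 6.03 / 131072
      = 4.601e-05 V

Levels = 131072; step size = 4.601e-05 V


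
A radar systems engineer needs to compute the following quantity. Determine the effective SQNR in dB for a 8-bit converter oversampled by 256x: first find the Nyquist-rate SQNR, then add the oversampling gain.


Step 1 — baseline SQNR at Nyquist:
SQNR_base = 6.02*N + 1.76
          = 6.02*8 + 1.76
          = 49.92 dB

Step 2 — oversampling processing gain:
G = 10*log10(OSR) = 10*log10(256) = 24.08 dB

Step 3 — total:
SQNR_total = 49.92 + 24.08 = 74.0 dB

Base SQNR = 49.92 dB; oversampled SQNR = 74.0 dB


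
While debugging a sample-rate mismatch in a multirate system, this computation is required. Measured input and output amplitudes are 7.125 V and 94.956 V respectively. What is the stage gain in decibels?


Voltage gain in dB:
G = 20 * log10(Vout / Vin)
  = 20 * log10(94.956 / 7.125)
  = 20 * log10(13.327158)
  = 20 * 1.124738
  = 22.49 dB

22.49 dB


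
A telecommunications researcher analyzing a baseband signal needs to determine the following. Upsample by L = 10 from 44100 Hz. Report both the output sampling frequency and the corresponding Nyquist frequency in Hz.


Step 1 — output sample rate after interpolation by L:
fs_out = L * fs_in = 10 * 44100 = 441000 Hz

Step 2 — Nyquist frequency of the output stream:
f_Nyq = fs_out / 2 = 441000 / 2 = 220500.0 Hz

fs_out = 441000 Hz; f_Nyquist = 220500.0 Hz


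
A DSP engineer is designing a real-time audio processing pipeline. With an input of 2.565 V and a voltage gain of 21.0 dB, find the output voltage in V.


Output voltage from dB gain:
V_out = V_in * 10^(gain_dB / 20)
      = 2.565 * 10^(21.0 / 20)
      = 2.565 * 11.220185
      = 28.7798 V

28.7798 V


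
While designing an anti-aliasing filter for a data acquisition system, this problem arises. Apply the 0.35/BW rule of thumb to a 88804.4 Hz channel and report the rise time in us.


Rise time from bandwidth relationship:
tr = 0.35 / BW
   = 0.35 / 88804.4
   = 3.941246154e-06 s
   = 3.9412 us

3.9412 us


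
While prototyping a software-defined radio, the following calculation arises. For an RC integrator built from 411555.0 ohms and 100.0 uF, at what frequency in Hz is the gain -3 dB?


Cutoff frequency of a first-order RC filter:
fc = 1 / (2 * pi * R * C)
C = 100.0 uF = 0.0001 F
fc = 1 / (2 * pi * 411555.0 * 0.0001)
   = 1 / 258.58763290963
   = 0.003867 Hz

0.003867 Hz


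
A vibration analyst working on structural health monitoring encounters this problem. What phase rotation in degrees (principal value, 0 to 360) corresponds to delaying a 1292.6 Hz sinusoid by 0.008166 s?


Phase shift from frequency and time delay:
phi = 360 * f * t_delay
    = 360 * 1292.6 * 0.008166
    = 3799.93 degrees
    mod 360 = 199.93 degrees

199.93 degrees


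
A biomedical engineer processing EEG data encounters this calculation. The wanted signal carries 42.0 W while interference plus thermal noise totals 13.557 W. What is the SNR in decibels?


SNR in decibels:
SNR = 10 * log10(Ps / Pn)
    = 10 * log10(42.0 / 13.557)
    = 10 * log10(3.098)
    = 10 * 0.4911
    = 4.91 dB

4.91 dB


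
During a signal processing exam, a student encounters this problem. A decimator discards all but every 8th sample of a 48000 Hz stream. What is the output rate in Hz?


Decimation reduces the sample rate:
fs_out = fs_in / M
       = 48000 / 8
       = 6000.0 Hz

6000.0 Hz


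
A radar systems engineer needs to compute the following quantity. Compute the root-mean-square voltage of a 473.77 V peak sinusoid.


RMS voltage for a sinusoidal waveform:
V_rms = V_peak / sqrt(2)
      = 473.77 / 1.414214
      = 335.006 V

335.006 V


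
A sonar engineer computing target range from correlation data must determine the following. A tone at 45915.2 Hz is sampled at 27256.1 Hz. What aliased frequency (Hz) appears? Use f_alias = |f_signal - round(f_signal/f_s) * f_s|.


Compute the nearest integer multiple of fs to the signal:
n = round(45915.2 / 27256.1) = 2
f_alias = |45915.2 - 2 * 27256.1|
        = |45915.2 - 54512.2|
        = 8597.0 Hz

8597.0


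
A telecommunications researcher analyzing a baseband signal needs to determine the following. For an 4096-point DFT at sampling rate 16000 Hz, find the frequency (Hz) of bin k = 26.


Frequency of DFT bin k:
f_k = k * fs / N
    = 26 * 16000 / 4096
    = 416000 / 4096
    = 101.562 Hz

101.562 Hz


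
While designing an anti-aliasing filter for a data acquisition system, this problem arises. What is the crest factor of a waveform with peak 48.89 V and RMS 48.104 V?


Crest factor is the ratio of peak to RMS:
CF = V_peak / V_rms
   = 48.89 / 48.104
   = 1.0163

1.0163


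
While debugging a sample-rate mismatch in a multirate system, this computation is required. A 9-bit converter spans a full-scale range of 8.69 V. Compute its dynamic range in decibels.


Dynamic range from full-scale to LSB:
V_min = V_max / 2^bits = 8.69 / 2^9
DR = 20 * log10(V_max / V_min)
   = 20 * log10(2^9)
   = 20 * 9 * log10(2)
   = 54.19 dB

54.19 dB


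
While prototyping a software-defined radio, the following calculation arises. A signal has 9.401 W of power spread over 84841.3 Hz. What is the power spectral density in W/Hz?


Power spectral density:
PSD = P / BW
    = 9.401 / 84841.3
    = 0.00011081 W/Hz

0.00011081 W/Hz


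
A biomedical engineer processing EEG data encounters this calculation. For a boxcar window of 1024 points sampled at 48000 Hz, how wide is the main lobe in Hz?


Main lobe width for a rectangular window:
Width = 2 * fs / N
      = 2 * 48000 / 1024
      = 96000 / 1024
      = 93.75 Hz

93.75 Hz


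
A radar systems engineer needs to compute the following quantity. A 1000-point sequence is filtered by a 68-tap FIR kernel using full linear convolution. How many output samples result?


Linear convolution output length:
L = N + M - 1
  = 1000 + 68 - 1
  = 1067 samples

1067


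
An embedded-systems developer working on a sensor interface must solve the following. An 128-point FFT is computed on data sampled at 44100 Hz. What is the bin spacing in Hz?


DFT frequency resolution:
df = fs / N
   = 44100 / 128
   = 344.5312 Hz

344.5312 Hz


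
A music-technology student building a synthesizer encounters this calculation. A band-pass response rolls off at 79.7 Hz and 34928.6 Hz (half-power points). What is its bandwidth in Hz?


Bandwidth is the difference of -3dB frequencies:
BW = f_high - f_low
   = 34928.6 - 79.7
   = 34848.9 Hz

34848.9 Hz


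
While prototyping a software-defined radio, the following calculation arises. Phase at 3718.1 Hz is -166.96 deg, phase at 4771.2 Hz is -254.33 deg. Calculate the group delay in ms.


Group delay from phase difference:
tau = -d(phi)/d(omega)
d(phi) = -87.37 deg = -1.524894 rad
d(omega) = 2*pi*(4771.2 - 3718.1) = 6616.8224 rad/s
tau = -(-1.524894) / 6616.8224
    = 0.2305 ms

0.2305 ms


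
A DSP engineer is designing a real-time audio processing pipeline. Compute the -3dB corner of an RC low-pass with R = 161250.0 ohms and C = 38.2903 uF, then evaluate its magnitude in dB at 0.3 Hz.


Step 1 — cutoff frequency:
fc = 1 / (2*pi*R*C)
C = 38.2903 uF = 3.82903e-05 F
fc = 1 / (2*pi*161250.0*3.82903e-05)
   = 0.025777 Hz

Step 2 — magnitude at f = 0.3 Hz:
|H(f)| = 1 / sqrt(1 + (f/fc)^2)
f/fc = 0.3 / 0.025777 = 11.638282
|H| = 1 / sqrt(1 + 135.449608) = 0.0856079
|H|_dB = 20*log10(0.0856079) = -21.35 dB

fc = 0.025777 Hz; |H(0.3 Hz)| = -21.35 dB


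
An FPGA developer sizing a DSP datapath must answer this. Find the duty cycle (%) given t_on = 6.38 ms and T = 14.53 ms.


Duty cycle as a percentage:
DC = (t_on / T) * 100
   = (6.38 / 14.53) * 100
   = 0.439092 * 100
   = 43.91 %

43.91 %


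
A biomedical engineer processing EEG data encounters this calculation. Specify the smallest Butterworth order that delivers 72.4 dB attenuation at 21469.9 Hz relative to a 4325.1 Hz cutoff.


Butterworth filter order formula:
n = log10(10^(A/10) - 1) / (2 * log10(f_stop/f_pass))
10^(72.4/10) - 1 = 17378007.2875
f_stop/f_pass = 21469.9 / 4325.1 = 4.964
n = 5.2024 -> ceil = 6

6


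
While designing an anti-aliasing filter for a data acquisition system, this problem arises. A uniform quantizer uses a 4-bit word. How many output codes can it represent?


Number of quantization levels = 2^N
= 2^4
= 16

16


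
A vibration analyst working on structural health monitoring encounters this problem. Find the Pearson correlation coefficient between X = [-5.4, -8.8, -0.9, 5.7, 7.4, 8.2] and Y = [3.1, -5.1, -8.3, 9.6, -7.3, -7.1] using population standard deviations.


Pearson correlation coefficient (population):
r = cov(X,Y) / (std(X) * std(Y))
Mean X = 1.0333, Mean Y = -2.5167
Cov(X,Y) = -1.051111
Std(X) = 6.525506, Std(Y) = 6.612719
r = -0.0244

-0.0244


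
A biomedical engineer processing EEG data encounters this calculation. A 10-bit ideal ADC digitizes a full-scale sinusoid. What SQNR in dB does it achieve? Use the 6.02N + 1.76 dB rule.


Theoretical SNR for a full-scale sinusoid:
SNR = 6.02 * N + 1.76
    = 6.02 * 10 + 1.76
    = 60.2 + 1.76
    = 61.96 dB

61.96 dB


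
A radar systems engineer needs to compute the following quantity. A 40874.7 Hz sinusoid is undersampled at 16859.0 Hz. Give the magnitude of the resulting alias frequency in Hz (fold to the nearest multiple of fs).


Compute the nearest integer multiple of fs to the signal:
n = round(40874.7 / 16859.0) = 2
f_alias = |40874.7 - 2 * 16859.0|
        = |40874.7 - 33718.0|
        = 7156.7 Hz

7156.7


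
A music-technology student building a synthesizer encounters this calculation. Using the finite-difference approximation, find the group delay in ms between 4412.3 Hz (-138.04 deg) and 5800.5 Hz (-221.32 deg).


Group delay from phase difference:
tau = -d(phi)/d(omega)
d(phi) = -83.28 deg = -1.45351 rad
d(omega) = 2*pi*(5800.5 - 4412.3) = 8722.3178 rad/s
tau = -(-1.45351) / 8722.3178
    = 0.1666 ms

0.1666 ms


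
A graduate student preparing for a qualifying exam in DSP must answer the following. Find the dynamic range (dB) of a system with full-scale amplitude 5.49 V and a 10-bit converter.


Dynamic range from full-scale to LSB:
V_min = V_max / 2^bits = 5.49 / 2^10
DR = 20 * log10(V_max / V_min)
   = 20 * log10(2^10)
   = 20 * 10 * log10(2)
   = 60.21 dB

60.21 dB


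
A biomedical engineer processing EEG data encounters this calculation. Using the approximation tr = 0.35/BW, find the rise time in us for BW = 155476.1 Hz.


Rise time from bandwidth relationship:
tr = 0.35 / BW
   = 0.35 / 155476.1
   = 2.251149855e-06 s
   = 2.2511 us

2.2511 us


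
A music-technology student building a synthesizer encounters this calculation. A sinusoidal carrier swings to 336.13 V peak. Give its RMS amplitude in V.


RMS voltage for a sinusoidal waveform:
V_rms = V_peak / sqrt(2)
      = 336.13 / 1.414214
      = 237.68 V

237.68 V


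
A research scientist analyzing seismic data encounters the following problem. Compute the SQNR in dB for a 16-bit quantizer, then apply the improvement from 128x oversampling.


Step 1 — baseline SQNR at Nyquist:
SQNR_base = 6.02*N + 1.76
          = 6.02*16 + 1.76
          = 98.08 dB

Step 2 — oversampling processing gain:
G = 10*log10(OSR) = 10*log10(128) = 21.07 dB

Step 3 — total:
SQNR_total = 98.08 + 21.07 = 119.15 dB

Base SQNR = 98.08 dB; oversampled SQNR = 119.15 dB


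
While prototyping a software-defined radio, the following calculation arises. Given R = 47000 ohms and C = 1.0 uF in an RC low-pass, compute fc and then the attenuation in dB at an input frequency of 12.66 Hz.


Step 1 — cutoff frequency:
fc = 1 / (2*pi*R*C)
C = 1.0 uF = 1e-06 F
fc = 1 / (2*pi*47000*1e-06)
   = 3.38628 Hz

Step 2 — magnitude at f = 12.66 Hz:
|H(f)| = 1 / sqrt(1 + (f/fc)^2)
f/fc = 12.66 / 3.38628 = 3.738616
|H| = 1 / sqrt(1 + 13.97725) = 0.2583949
|H|_dB = 20*log10(0.2583949) = -11.75 dB

fc = 3.38628 Hz; |H(12.66 Hz)| = -11.75 dB


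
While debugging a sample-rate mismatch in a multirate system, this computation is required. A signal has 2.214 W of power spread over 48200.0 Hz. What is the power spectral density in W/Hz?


Power spectral density:
PSD = P / BW
    = 2.214 / 48200.0
    = 4.593e-05 W/Hz

4.593e-05 W/Hz


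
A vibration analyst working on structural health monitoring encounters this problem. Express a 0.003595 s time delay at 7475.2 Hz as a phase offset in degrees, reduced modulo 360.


Phase shift from frequency and time delay:
phi = 360 * f * t_delay
    = 360 * 7475.2 * 0.003595
    = 9674.4 degrees
    mod 360 = 314.4 degrees

314.4 degrees


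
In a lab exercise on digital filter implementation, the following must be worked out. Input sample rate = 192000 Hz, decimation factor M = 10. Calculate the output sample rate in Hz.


Decimation reduces the sample rate:
fs_out = fs_in / M
       = 192000 / 10
       = 19200.0 Hz

19200.0 Hz


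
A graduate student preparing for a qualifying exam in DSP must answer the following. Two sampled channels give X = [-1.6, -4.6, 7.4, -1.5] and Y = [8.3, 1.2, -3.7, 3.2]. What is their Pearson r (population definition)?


Pearson correlation coefficient (population):
r = cov(X,Y) / (std(X) * std(Y))
Mean X = -0.075, Mean Y = 2.25
Cov(X,Y) = -12.57625
Std(X) = 4.491868, Std(Y) = 4.301453
r = -0.6509

-0.6509


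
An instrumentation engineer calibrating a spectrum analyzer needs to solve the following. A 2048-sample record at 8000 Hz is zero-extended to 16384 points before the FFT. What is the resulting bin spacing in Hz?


Frequency resolution after zero-padding:
N_padded = 2048 * 8 = 16384
df = fs / N_padded
   = 8000 / 16384
   = 0.4883 Hz

0.4883 Hz


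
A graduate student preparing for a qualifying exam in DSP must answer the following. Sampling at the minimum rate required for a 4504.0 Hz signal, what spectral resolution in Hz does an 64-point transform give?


Step 1 — Nyquist sampling rate:
fs = 2 * fmax = 2 * 4504.0 = 9008.0 Hz

Step 2 — DFT bin spacing:
df = fs / N = 9008.0 / 64 = 140.75 Hz

140.75 Hz


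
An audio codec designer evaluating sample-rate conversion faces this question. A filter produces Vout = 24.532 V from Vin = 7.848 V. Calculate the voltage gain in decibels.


Voltage gain in dB:
G = 20 * log10(Vout / Vin)
  = 20 * log10(24.532 / 7.848)
  = 20 * log10(3.125892)
  = 20 * 0.494974
  = 9.9 dB

9.9 dB


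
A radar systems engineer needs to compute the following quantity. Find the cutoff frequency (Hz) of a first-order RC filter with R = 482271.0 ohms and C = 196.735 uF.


Cutoff frequency of a first-order RC filter:
fc = 1 / (2 * pi * R * C)
C = 196.735 uF = 0.000196735 F
fc = 1 / (2 * pi * 482271.0 * 0.000196735)
   = 1 / 596.14601558569
   = 0.001677 Hz

0.001677 Hz


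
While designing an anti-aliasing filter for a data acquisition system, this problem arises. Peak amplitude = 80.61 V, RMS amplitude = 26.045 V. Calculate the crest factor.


Crest factor is the ratio of peak to RMS:
CF = V_peak / V_rms
   = 80.61 / 26.045
   = 3.095

3.095


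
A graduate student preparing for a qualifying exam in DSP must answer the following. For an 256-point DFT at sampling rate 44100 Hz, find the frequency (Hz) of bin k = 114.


Frequency of DFT bin k:
f_k = k * fs / N
    = 114 * 44100 / 256
    = 5027400 / 256
    = 19638.281 Hz

19638.281 Hz


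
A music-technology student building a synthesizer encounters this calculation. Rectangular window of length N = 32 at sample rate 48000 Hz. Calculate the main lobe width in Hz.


Main lobe width for a rectangular window:
Width = 2 * fs / N
      = 2 * 48000 / 32
      = 96000 / 32
      = 3000.0 Hz

3000.0 Hz


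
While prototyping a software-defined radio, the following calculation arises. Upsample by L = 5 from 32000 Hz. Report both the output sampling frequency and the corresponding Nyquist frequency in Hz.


Step 1 — output sample rate after interpolation by L:
fs_out = L * fs_in = 5 * 32000 = 160000 Hz

Step 2 — Nyquist frequency of the output stream:
f_Nyq = fs_out / 2 = 160000 / 2 = 80000.0 Hz

fs_out = 160000 Hz; f_Nyquist = 80000.0 Hz
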